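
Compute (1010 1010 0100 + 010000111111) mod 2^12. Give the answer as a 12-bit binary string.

  101010100100
+ 010000111111
= 111011100011

111011100011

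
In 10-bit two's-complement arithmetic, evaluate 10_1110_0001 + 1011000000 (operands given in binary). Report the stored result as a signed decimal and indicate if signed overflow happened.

417; overflow

10_1110_0001 → 1011100001 = -287 (signed)
1011000000 = -320 (signed)
  1011100001
+ 1011000000
= 0110100001  (discard carry-out 1)
Result 0110100001: MSB = 0 → value 417.
Both addends are negative but the stored result is non-negative: signed overflow. The true value -287 + (-320) = -607 lies outside [-512, 511].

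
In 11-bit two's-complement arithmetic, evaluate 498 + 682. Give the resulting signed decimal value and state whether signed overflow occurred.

-868; overflow

498 → 00111110010
682 → 01010101010
  00111110010
+ 01010101010
= 10010011100
Result 10010011100: MSB = 1 → 1180 − 2048 = -868.
Both addends are non-negative but the stored result is negative: signed overflow. The true value 498 + 682 = 1180 lies outside [-1024, 1023].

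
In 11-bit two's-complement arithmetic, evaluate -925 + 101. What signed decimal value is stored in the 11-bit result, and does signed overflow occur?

-925 → 10001100011
101 → 00001100101
  10001100011
+ 00001100101
= 10011001000
Result 10011001000: MSB = 1 → 1224 − 2048 = -824.
Addends have opposite signs, so signed overflow cannot occur.

-824; no overflow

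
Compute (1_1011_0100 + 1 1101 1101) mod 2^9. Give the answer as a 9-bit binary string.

110010001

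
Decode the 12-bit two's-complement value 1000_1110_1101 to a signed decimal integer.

-1811

MSB is 1, so the value is negative.
Unsigned reading: 2285. Subtract 2^12 = 4096: 2285 − 4096 = -1811.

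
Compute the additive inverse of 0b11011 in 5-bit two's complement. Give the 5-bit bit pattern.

Invert: 00100. Add 1: 00101.
Check: 11011 = -5, 00101 = 5.

00101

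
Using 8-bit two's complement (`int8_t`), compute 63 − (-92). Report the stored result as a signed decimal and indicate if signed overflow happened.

63 → 00111111
-92 → 10100100
Subtract via negate-and-add: invert 10100100 + 1 = 01011100 (i.e. 92).
  00111111
+ 01011100
= 10011011
Result 10011011: MSB = 1 → 155 − 256 = -101.
Both addends (after negating the subtrahend) are non-negative but the stored result is negative: signed overflow. The true value 63 − (-92) = 155 lies outside [-128, 127].

-101; overflow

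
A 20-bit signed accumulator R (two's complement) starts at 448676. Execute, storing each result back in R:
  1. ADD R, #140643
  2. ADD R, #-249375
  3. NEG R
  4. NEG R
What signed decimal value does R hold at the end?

339944

Start: R = 448676 = 01101101100010100100.
R = 448676 + 140643 = 589319; wraps to -459257 = 10001111111000000111
R = -459257 + (-249375) = -708632; wraps to 339944 = 01010010111111101000
R = −(339944) = -339944 = 10101101000000011000
R = −(-339944) = 339944 = 01010010111111101000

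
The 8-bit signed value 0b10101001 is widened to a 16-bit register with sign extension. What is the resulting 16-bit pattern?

1111111110101001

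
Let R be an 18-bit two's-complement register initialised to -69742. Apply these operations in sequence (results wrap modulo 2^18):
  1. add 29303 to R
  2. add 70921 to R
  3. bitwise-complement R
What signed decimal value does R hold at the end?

-30483

Start: R = -69742 = 101110111110010010.
R = -69742 + 29303 = -40439 = 110110001000001001
R = -40439 + 70921 = 30482 = 000111011100010010
R = NOT 000111011100010010 = 111000100011101101 = -30483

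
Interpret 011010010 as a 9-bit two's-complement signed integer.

210

MSB is 0, so the value is non-negative: 011010010 = 210.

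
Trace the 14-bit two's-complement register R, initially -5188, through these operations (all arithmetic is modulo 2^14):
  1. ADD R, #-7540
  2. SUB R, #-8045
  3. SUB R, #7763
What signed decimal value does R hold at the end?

3938

Start: R = -5188 = 10101110111100.
R = -5188 + (-7540) = -12728; wraps to 3656 = 00111001001000
R = 3656 − (-8045) = 11701; wraps to -4683 = 10110110110101
R = -4683 − 7763 = -12446; wraps to 3938 = 00111101100010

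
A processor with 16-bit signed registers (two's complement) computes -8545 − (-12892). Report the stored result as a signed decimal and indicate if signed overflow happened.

-8545 → 1101111010011111
-12892 → 1100110110100100
Subtract via negate-and-add: invert 1100110110100100 + 1 = 0011001001011100 (i.e. 12892).
  1101111010011111
+ 0011001001011100
= 0001000011111011  (discard carry-out 1)
Result 0001000011111011: MSB = 0 → value 4347.
Addends (after negating the subtrahend) have opposite signs, so signed overflow cannot occur.

4347; no overflow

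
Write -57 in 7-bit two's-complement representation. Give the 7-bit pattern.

1000111

|-57| = 57 = 0111001 in 7 bits.
Invert the bits: 1000110. Add 1: 1000111.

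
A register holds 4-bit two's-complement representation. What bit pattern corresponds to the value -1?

|-1| = 1 = 0001 in 4 bits.
Invert the bits: 1110. Add 1: 1111.

1111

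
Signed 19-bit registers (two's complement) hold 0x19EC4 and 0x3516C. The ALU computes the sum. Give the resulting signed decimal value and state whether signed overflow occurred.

-200656; overflow

0x19EC4 = 0011001111011000100 = 106180 (signed)
0x3516C = 0110101000101101100 = 217452 (signed)
  0011001111011000100
+ 0110101000101101100
= 1001111000000110000
Result 1001111000000110000: MSB = 1 → 323632 − 524288 = -200656.
Both addends are non-negative but the stored result is negative: signed overflow. The true value 106180 + 217452 = 323632 lies outside [-262144, 262143].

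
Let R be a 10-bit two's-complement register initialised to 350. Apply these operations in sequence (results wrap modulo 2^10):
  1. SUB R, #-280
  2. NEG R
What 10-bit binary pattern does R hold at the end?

0110001010

Start: R = 350 = 0101011110.
R = 350 − (-280) = 630; wraps to -394 = 1001110110
R = −(-394) = 394 = 0110001010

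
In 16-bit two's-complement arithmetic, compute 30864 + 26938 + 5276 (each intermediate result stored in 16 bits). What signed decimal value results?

-2458

30864 + 26938 = 57802 → wraps to -7734 (1110000111001010)
-7734 + 5276 = -2458 (1111011001100110)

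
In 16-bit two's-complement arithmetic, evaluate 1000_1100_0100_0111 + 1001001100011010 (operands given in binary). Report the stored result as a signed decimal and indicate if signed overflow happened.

8033; overflow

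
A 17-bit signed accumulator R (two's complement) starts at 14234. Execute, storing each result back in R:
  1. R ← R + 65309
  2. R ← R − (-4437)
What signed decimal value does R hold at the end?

-47092

Start: R = 14234 = 00011011110011010.
R = 14234 + 65309 = 79543; wraps to -51529 = 10011011010110111
R = -51529 − (-4437) = -47092 = 10100100000001100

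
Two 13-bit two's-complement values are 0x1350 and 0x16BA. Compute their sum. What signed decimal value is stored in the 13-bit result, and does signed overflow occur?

0x1350 = 1001101010000 = -3248 (signed)
0x16BA = 1011010111010 = -2374 (signed)
  1001101010000
+ 1011010111010
= 0101000001010  (discard carry-out 1)
Result 0101000001010: MSB = 0 → value 2570.
Both addends are negative but the stored result is non-negative: signed overflow. The true value -3248 + (-2374) = -5622 lies outside [-4096, 4095].

2570; overflow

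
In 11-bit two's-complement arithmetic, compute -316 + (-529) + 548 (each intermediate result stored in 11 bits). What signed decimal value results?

-316 + (-529) = -845 (10010110011)
-845 + 548 = -297 (11011010111)

-297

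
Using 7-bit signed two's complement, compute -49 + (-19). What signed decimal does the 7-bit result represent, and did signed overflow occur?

60; overflow

-49 → 1001111
-19 → 1101101
  1001111
+ 1101101
= 0111100  (discard carry-out 1)
Result 0111100: MSB = 0 → value 60.
Both addends are negative but the stored result is non-negative: signed overflow. The true value -49 + (-19) = -68 lies outside [-64, 63].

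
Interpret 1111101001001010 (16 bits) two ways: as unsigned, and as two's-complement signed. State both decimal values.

unsigned = 64074, signed = -1462

Unsigned: 1111101001001010 = 64074.
Signed: MSB=1 → 64074 − 65536 = -1462.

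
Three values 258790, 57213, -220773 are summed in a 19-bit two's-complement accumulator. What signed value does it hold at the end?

95230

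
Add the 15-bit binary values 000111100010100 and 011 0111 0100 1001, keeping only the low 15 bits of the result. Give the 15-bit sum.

100011001011101

  000111100010100
+ 011011101001001
= 100011001011101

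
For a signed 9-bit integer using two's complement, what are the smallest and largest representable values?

min = -256, max = 255

Minimum: −2^8 = -256.
Maximum: 2^8 − 1 = 255.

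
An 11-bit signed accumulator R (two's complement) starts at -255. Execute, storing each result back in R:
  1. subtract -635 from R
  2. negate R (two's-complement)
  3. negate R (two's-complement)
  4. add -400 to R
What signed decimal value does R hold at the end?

Start: R = -255 = 11100000001.
R = -255 − (-635) = 380 = 00101111100
R = −(380) = -380 = 11010000100
R = −(-380) = 380 = 00101111100
R = 380 + (-400) = -20 = 11111101100

-20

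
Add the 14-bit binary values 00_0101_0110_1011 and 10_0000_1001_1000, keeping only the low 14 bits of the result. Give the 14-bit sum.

10011000000011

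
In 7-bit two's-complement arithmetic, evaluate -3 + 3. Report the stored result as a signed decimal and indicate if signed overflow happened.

0; no overflow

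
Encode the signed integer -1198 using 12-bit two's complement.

101101010010

|-1198| = 1198 = 010010101110 in 12 bits.
Invert the bits: 101101010001. Add 1: 101101010010.
Check: 101101010010 reads as 2898 − 4096 = -1198.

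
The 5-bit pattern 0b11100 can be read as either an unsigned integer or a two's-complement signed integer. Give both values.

unsigned = 28, signed = -4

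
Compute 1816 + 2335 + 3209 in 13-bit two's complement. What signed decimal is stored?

-832

1816 + 2335 = 4151 → wraps to -4041 (1000000110111)
-4041 + 3209 = -832 (1110011000000)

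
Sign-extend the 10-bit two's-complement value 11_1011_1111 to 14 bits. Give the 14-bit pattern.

11111110111111

MSB of 1110111111 is 1; replicate it into the new high bits.
1111|1110111111 → 11111110111111 (still -65).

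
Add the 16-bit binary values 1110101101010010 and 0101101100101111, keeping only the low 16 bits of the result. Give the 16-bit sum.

  1110101101010010
+ 0101101100101111
= 0100011010000001  (discard carry-out 1)

0100011010000001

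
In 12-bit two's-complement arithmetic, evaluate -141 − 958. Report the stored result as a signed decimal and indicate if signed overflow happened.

-141 → 111101110011
958 → 001110111110
Subtract via negate-and-add: invert 001110111110 + 1 = 110001000010 (i.e. -958).
  111101110011
+ 110001000010
= 101110110101  (discard carry-out 1)
Result 101110110101: MSB = 1 → 2997 − 4096 = -1099.
Both addends (after negating the subtrahend) are negative and so is the stored result: no signed overflow.

-1099; no overflow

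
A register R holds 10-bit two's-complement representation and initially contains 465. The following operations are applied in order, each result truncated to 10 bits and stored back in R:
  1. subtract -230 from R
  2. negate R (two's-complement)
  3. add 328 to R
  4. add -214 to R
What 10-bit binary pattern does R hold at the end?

Start: R = 465 = 0111010001.
R = 465 − (-230) = 695; wraps to -329 = 1010110111
R = −(-329) = 329 = 0101001001
R = 329 + 328 = 657; wraps to -367 = 1010010001
R = -367 + (-214) = -581; wraps to 443 = 0110111011

0110111011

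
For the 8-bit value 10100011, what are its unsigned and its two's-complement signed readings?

unsigned = 163, signed = -93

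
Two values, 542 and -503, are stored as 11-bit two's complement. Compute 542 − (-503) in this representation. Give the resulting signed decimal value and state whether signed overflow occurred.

-1003; overflow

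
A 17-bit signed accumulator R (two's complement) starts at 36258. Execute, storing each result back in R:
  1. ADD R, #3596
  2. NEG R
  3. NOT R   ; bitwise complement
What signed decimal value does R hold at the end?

39853

Start: R = 36258 = 01000110110100010.
R = 36258 + 3596 = 39854 = 01001101110101110
R = −(39854) = -39854 = 10110010001010010
R = NOT 10110010001010010 = 01001101110101101 = 39853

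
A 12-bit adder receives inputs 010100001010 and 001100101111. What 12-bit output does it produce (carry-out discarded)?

100000111001

  010100001010
+ 001100101111
= 100000111001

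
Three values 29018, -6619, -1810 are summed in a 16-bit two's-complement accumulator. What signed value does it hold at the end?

20589

29018 + (-6619) = 22399 (0101011101111111)
22399 + (-1810) = 20589 (0101000001101101)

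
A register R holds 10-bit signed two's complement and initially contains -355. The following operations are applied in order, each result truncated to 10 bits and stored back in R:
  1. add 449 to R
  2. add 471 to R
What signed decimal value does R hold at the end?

-459

Start: R = -355 = 1010011101.
R = -355 + 449 = 94 = 0001011110
R = 94 + 471 = 565; wraps to -459 = 1000110101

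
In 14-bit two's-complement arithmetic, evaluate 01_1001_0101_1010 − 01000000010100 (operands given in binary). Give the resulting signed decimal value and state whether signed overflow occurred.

2374; no overflow

01_1001_0101_1010 → 01100101011010 = 6490 (signed)
01000000010100 = 4116 (signed)
Subtract via negate-and-add: invert 01000000010100 + 1 = 10111111101100 (i.e. -4116).
  01100101011010
+ 10111111101100
= 00100101000110  (discard carry-out 1)
Result 00100101000110: MSB = 0 → value 2374.
Addends (after negating the subtrahend) have opposite signs, so signed overflow cannot occur.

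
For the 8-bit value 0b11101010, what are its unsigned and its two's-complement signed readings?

unsigned = 234, signed = -22

Unsigned: 11101010 = 234.
Signed: MSB=1 → 234 − 256 = -22.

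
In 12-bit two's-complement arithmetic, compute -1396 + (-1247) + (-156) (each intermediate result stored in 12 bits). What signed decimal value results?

-1396 + (-1247) = -2643 → wraps to 1453 (010110101101)
1453 + (-156) = 1297 (010100010001)

1297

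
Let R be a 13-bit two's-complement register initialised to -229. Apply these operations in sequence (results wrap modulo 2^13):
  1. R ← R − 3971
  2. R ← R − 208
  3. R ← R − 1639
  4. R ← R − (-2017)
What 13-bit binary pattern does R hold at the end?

Start: R = -229 = 1111100011011.
R = -229 − 3971 = -4200; wraps to 3992 = 0111110011000
R = 3992 − 208 = 3784 = 0111011001000
R = 3784 − 1639 = 2145 = 0100001100001
R = 2145 − (-2017) = 4162; wraps to -4030 = 1000001000010

1000001000010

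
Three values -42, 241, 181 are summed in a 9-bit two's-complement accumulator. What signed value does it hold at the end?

-42 + 241 = 199 (011000111)
199 + 181 = 380 → wraps to -132 (101111100)

-132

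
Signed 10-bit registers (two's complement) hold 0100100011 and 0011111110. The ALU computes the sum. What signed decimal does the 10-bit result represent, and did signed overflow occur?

-479; overflow

0100100011 = 291 (signed)
0011111110 = 254 (signed)
  0100100011
+ 0011111110
= 1000100001
Result 1000100001: MSB = 1 → 545 − 1024 = -479.
Both addends are non-negative but the stored result is negative: signed overflow. The true value 291 + 254 = 545 lies outside [-512, 511].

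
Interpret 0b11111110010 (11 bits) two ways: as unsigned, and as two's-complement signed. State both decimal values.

unsigned = 2034, signed = -14

Unsigned: 11111110010 = 2034.
Signed: MSB=1 → 2034 − 2048 = -14.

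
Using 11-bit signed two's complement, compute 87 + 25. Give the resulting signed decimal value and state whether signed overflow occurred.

112; no overflow

87 → 00001010111
25 → 00000011001
  00001010111
+ 00000011001
= 00001110000
Result 00001110000: MSB = 0 → value 112.
Both addends are non-negative and so is the stored result: no signed overflow.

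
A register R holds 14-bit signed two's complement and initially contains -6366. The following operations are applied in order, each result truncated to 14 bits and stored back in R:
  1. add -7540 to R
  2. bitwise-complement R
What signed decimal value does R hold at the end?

-2479

Start: R = -6366 = 10011100100010.
R = -6366 + (-7540) = -13906; wraps to 2478 = 00100110101110
R = NOT 00100110101110 = 11011001010001 = -2479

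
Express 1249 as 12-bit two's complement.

1249 is non-negative, so write it directly in 12 bits: 010011100001.

010011100001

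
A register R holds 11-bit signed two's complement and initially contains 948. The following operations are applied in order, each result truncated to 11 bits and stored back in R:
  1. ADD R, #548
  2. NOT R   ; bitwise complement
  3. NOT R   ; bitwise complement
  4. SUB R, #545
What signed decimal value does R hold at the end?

951

Start: R = 948 = 01110110100.
R = 948 + 548 = 1496; wraps to -552 = 10111011000
R = NOT 10111011000 = 01000100111 = 551
R = NOT 01000100111 = 10111011000 = -552
R = -552 − 545 = -1097; wraps to 951 = 01110110111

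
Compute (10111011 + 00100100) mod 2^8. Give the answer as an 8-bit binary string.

  10111011
+ 00100100
= 11011111

11011111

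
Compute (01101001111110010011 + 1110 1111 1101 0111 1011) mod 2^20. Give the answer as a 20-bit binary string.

01011001110100001110

  01101001111110010011
+ 11101111110101111011
= 01011001110100001110  (discard carry-out 1)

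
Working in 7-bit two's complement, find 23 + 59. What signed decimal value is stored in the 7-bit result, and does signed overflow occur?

-46; overflow

23 → 0010111
59 → 0111011
  0010111
+ 0111011
= 1010010
Result 1010010: MSB = 1 → 82 − 128 = -46.
Both addends are non-negative but the stored result is negative: signed overflow. The true value 23 + 59 = 82 lies outside [-64, 63].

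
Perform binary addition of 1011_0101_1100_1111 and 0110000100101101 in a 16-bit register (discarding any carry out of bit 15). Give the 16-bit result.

  1011010111001111
+ 0110000100101101
= 0001011011111100  (discard carry-out 1)

0001011011111100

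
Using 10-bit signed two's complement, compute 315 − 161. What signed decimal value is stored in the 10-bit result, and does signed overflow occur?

154; no overflow

315 → 0100111011
161 → 0010100001
Subtract via negate-and-add: invert 0010100001 + 1 = 1101011111 (i.e. -161).
  0100111011
+ 1101011111
= 0010011010  (discard carry-out 1)
Result 0010011010: MSB = 0 → value 154.
Addends (after negating the subtrahend) have opposite signs, so signed overflow cannot occur.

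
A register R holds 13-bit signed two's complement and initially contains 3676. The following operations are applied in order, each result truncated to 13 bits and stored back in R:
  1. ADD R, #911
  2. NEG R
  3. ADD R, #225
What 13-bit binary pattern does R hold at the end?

0111011110110

Start: R = 3676 = 0111001011100.
R = 3676 + 911 = 4587; wraps to -3605 = 1000111101011
R = −(-3605) = 3605 = 0111000010101
R = 3605 + 225 = 3830 = 0111011110110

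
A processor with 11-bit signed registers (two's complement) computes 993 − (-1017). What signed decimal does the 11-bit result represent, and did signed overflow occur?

993 → 01111100001
-1017 → 10000000111
Subtract via negate-and-add: invert 10000000111 + 1 = 01111111001 (i.e. 1017).
  01111100001
+ 01111111001
= 11111011010
Result 11111011010: MSB = 1 → 2010 − 2048 = -38.
Both addends (after negating the subtrahend) are non-negative but the stored result is negative: signed overflow. The true value 993 − (-1017) = 2010 lies outside [-1024, 1023].

-38; overflow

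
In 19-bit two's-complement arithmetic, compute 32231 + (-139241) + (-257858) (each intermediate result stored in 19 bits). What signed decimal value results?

159420

32231 + (-139241) = -107010 (1100101110111111110)
-107010 + (-257858) = -364868 → wraps to 159420 (0100110111010111100)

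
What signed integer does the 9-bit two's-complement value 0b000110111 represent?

55

MSB is 0, so the value is non-negative: 000110111 = 55.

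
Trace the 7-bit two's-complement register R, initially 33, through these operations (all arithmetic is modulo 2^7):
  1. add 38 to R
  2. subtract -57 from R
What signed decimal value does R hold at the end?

Start: R = 33 = 0100001.
R = 33 + 38 = 71; wraps to -57 = 1000111
R = -57 − (-57) = 0 = 0000000

0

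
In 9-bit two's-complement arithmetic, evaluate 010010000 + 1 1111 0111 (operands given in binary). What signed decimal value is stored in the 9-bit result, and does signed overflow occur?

010010000 = 144 (signed)
1 1111 0111 → 111110111 = -9 (signed)
  010010000
+ 111110111
= 010000111  (discard carry-out 1)
Result 010000111: MSB = 0 → value 135.
Addends have opposite signs, so signed overflow cannot occur.

135; no overflow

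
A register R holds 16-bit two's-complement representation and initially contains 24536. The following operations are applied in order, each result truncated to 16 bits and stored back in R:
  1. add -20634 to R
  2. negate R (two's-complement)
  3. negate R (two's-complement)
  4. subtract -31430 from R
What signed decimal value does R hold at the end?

-30204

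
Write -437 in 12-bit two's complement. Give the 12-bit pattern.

111001001011

|-437| = 437 = 000110110101 in 12 bits.
Invert the bits: 111001001010. Add 1: 111001001011.
Check: 111001001011 reads as 3659 − 4096 = -437.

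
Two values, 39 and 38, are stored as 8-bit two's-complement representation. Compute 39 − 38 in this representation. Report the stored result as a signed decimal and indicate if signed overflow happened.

1; no overflow

39 → 00100111
38 → 00100110
Subtract via negate-and-add: invert 00100110 + 1 = 11011010 (i.e. -38).
  00100111
+ 11011010
= 00000001  (discard carry-out 1)
Result 00000001: MSB = 0 → value 1.
Addends (after negating the subtrahend) have opposite signs, so signed overflow cannot occur.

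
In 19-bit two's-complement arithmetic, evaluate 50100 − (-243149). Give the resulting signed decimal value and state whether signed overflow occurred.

-231039; overflow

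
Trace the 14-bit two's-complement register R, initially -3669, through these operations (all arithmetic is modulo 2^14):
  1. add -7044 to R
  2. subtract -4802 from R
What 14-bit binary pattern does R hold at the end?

Start: R = -3669 = 11000110101011.
R = -3669 + (-7044) = -10713; wraps to 5671 = 01011000100111
R = 5671 − (-4802) = 10473; wraps to -5911 = 10100011101001

10100011101001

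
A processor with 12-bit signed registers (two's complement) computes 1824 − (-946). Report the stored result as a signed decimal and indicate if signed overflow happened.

-1326; overflow

1824 → 011100100000
-946 → 110001001110
Subtract via negate-and-add: invert 110001001110 + 1 = 001110110010 (i.e. 946).
  011100100000
+ 001110110010
= 101011010010
Result 101011010010: MSB = 1 → 2770 − 4096 = -1326.
Both addends (after negating the subtrahend) are non-negative but the stored result is negative: signed overflow. The true value 1824 − (-946) = 2770 lies outside [-2048, 2047].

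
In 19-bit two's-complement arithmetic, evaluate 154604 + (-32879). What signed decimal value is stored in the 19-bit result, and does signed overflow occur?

154604 → 0100101101111101100
-32879 → 1110111111110010001
  0100101101111101100
+ 1110111111110010001
= 0011101101101111101  (discard carry-out 1)
Result 0011101101101111101: MSB = 0 → value 121725.
Addends have opposite signs, so signed overflow cannot occur.

121725; no overflow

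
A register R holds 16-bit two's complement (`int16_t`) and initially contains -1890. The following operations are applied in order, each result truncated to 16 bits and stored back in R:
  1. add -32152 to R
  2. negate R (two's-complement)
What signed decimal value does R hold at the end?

Start: R = -1890 = 1111100010011110.
R = -1890 + (-32152) = -34042; wraps to 31494 = 0111101100000110
R = −(31494) = -31494 = 1000010011111010

-31494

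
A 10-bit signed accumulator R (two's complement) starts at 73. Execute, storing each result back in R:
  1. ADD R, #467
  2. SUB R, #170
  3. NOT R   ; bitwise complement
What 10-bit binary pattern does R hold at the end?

1010001101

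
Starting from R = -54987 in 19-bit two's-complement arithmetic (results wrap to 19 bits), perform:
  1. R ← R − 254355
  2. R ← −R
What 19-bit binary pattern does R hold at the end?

Start: R = -54987 = 1110010100100110101.
R = -54987 − 254355 = -309342; wraps to 214946 = 0110100011110100010
R = −(214946) = -214946 = 1001011100001011110

1001011100001011110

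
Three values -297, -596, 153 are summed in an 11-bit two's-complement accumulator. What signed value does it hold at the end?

-740

-297 + (-596) = -893 (10010000011)
-893 + 153 = -740 (10100011100)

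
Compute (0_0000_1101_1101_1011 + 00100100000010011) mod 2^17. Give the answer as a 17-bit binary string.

00101010111101110

  00000110111011011
+ 00100100000010011
= 00101010111101110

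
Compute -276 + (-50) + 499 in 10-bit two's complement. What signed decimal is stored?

-276 + (-50) = -326 (1010111010)
-326 + 499 = 173 (0010101101)

173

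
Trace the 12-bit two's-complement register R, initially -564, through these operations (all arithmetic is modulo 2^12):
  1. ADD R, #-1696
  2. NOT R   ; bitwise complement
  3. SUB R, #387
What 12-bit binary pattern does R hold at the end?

011101010000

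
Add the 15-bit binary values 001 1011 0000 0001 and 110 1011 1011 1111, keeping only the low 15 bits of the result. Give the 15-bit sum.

000011011000000

  001101100000001
+ 110101110111111
= 000011011000000  (discard carry-out 1)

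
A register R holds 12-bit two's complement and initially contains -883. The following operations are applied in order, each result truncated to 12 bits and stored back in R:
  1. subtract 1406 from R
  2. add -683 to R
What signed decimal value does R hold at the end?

Start: R = -883 = 110010001101.
R = -883 − 1406 = -2289; wraps to 1807 = 011100001111
R = 1807 + (-683) = 1124 = 010001100100

1124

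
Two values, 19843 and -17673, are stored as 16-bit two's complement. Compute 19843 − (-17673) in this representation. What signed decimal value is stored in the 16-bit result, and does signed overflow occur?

19843 → 0100110110000011
-17673 → 1011101011110111
Subtract via negate-and-add: invert 1011101011110111 + 1 = 0100010100001001 (i.e. 17673).
  0100110110000011
+ 0100010100001001
= 1001001010001100
Result 1001001010001100: MSB = 1 → 37516 − 65536 = -28020.
Both addends (after negating the subtrahend) are non-negative but the stored result is negative: signed overflow. The true value 19843 − (-17673) = 37516 lies outside [-32768, 32767].

-28020; overflow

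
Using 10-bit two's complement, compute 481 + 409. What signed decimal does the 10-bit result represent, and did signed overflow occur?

-134; overflow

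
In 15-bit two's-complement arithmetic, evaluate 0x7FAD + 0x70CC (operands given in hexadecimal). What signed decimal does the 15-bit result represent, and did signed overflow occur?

-3975; no overflow

0x7FAD = 111111110101101 = -83 (signed)
0x70CC = 111000011001100 = -3892 (signed)
  111111110101101
+ 111000011001100
= 111000001111001  (discard carry-out 1)
Result 111000001111001: MSB = 1 → 28793 − 32768 = -3975.
Both addends are negative and so is the stored result: no signed overflow.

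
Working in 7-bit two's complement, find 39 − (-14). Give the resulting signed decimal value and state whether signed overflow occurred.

53; no overflow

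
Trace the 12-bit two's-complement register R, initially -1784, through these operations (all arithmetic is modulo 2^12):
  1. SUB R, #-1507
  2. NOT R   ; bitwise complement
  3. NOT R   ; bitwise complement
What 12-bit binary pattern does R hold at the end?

Start: R = -1784 = 100100001000.
R = -1784 − (-1507) = -277 = 111011101011
R = NOT 111011101011 = 000100010100 = 276
R = NOT 000100010100 = 111011101011 = -277

111011101011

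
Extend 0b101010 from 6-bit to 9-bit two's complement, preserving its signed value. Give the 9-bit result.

111101010

MSB of 101010 is 1; replicate it into the new high bits.
111|101010 → 111101010 (still -22).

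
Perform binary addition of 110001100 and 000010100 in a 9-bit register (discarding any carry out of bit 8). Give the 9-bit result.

110100000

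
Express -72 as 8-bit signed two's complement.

10111000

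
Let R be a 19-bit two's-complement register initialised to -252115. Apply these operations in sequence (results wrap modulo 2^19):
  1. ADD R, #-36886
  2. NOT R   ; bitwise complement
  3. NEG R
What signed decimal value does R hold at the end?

235288

Start: R = -252115 = 1000010011100101101.
R = -252115 + (-36886) = -289001; wraps to 235287 = 0111001011100010111
R = NOT 0111001011100010111 = 1000110100011101000 = -235288
R = −(-235288) = 235288 = 0111001011100011000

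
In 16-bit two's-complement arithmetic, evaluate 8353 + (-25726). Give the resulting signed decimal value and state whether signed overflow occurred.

8353 → 0010000010100001
-25726 → 1001101110000010
  0010000010100001
+ 1001101110000010
= 1011110000100011
Result 1011110000100011: MSB = 1 → 48163 − 65536 = -17373.
Addends have opposite signs, so signed overflow cannot occur.

-17373; no overflow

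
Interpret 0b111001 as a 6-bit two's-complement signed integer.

-7

MSB is 1, so the value is negative.
Unsigned reading: 57. Subtract 2^6 = 64: 57 − 64 = -7.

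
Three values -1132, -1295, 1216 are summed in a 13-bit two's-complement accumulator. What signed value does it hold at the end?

-1211

-1132 + (-1295) = -2427 (1011010000101)
-2427 + 1216 = -1211 (1101101000101)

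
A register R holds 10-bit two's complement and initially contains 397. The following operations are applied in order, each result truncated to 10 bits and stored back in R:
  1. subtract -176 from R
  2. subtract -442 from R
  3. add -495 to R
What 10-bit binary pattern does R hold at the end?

1000001000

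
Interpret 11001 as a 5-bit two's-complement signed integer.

-7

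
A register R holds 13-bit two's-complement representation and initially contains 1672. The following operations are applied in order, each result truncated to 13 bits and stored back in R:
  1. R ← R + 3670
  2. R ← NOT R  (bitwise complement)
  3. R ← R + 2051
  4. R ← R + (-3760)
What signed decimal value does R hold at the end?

1140

Start: R = 1672 = 0011010001000.
R = 1672 + 3670 = 5342; wraps to -2850 = 1010011011110
R = NOT 1010011011110 = 0101100100001 = 2849
R = 2849 + 2051 = 4900; wraps to -3292 = 1001100100100
R = -3292 + (-3760) = -7052; wraps to 1140 = 0010001110100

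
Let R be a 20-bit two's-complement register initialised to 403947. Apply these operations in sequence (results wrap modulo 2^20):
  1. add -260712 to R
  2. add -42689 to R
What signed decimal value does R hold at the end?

Start: R = 403947 = 01100010100111101011.
R = 403947 + (-260712) = 143235 = 00100010111110000011
R = 143235 + (-42689) = 100546 = 00011000100011000010

100546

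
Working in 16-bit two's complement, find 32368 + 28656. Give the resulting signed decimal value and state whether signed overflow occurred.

-4512; overflow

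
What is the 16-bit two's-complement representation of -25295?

|-25295| = 25295 = 0110001011001111 in 16 bits.
Invert the bits: 1001110100110000. Add 1: 1001110100110001.
Check: 1001110100110001 reads as 40241 − 65536 = -25295.

1001110100110001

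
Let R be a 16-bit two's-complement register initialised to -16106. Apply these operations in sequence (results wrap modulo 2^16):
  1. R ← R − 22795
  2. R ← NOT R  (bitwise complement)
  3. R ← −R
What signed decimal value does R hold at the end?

26636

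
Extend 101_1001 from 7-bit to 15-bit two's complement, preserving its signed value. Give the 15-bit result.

MSB of 1011001 is 1; replicate it into the new high bits.
11111111|1011001 → 111111111011001 (still -39).

111111111011001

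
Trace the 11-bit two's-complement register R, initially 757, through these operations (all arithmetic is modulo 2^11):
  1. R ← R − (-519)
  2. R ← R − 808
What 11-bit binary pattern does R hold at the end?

Start: R = 757 = 01011110101.
R = 757 − (-519) = 1276; wraps to -772 = 10011111100
R = -772 − 808 = -1580; wraps to 468 = 00111010100

00111010100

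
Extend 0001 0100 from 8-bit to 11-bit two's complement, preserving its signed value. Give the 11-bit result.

00000010100

MSB of 00010100 is 0; replicate it into the new high bits.
000|00010100 → 00000010100 (still 20).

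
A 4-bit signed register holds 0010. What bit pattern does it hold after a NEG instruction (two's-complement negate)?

Invert: 1101. Add 1: 1110.

1110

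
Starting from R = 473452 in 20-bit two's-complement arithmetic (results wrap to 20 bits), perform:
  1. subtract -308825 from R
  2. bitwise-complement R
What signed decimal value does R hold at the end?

266298

Start: R = 473452 = 01110011100101101100.
R = 473452 − (-308825) = 782277; wraps to -266299 = 10111110111111000101
R = NOT 10111110111111000101 = 01000001000000111010 = 266298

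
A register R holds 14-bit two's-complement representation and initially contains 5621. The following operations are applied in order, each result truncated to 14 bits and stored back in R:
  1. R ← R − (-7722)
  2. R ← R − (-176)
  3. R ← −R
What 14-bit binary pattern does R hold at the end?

00101100110001

Start: R = 5621 = 01010111110101.
R = 5621 − (-7722) = 13343; wraps to -3041 = 11010000011111
R = -3041 − (-176) = -2865 = 11010011001111
R = −(-2865) = 2865 = 00101100110001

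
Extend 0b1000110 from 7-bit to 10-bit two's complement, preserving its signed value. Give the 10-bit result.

1111000110

MSB of 1000110 is 1; replicate it into the new high bits.
111|1000110 → 1111000110 (still -58).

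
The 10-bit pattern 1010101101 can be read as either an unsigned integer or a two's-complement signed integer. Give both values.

unsigned = 685, signed = -339

Unsigned: 1010101101 = 685.
Signed: MSB=1 → 685 − 1024 = -339.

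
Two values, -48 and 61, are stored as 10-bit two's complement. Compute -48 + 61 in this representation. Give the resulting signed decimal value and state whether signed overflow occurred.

-48 → 1111010000
61 → 0000111101
  1111010000
+ 0000111101
= 0000001101  (discard carry-out 1)
Result 0000001101: MSB = 0 → value 13.
Addends have opposite signs, so signed overflow cannot occur.

13; no overflow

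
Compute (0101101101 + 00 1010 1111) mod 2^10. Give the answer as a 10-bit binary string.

  0101101101
+ 0010101111
= 1000011100

1000011100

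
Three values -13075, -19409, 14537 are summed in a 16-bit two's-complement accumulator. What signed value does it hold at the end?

-17947

-13075 + (-19409) = -32484 (1000000100011100)
-32484 + 14537 = -17947 (1011100111100101)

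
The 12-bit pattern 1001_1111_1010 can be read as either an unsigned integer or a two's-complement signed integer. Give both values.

unsigned = 2554, signed = -1542

Unsigned: 100111111010 = 2554.
Signed: MSB=1 → 2554 − 4096 = -1542.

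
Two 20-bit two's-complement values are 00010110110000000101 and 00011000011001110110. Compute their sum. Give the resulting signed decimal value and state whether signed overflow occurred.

00010110110000000101 = 93189 (signed)
00011000011001110110 = 99958 (signed)
  00010110110000000101
+ 00011000011001110110
= 00101111001001111011
Result 00101111001001111011: MSB = 0 → value 193147.
Both addends are non-negative and so is the stored result: no signed overflow.

193147; no overflow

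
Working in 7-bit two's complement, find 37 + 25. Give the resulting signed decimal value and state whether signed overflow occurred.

37 → 0100101
25 → 0011001
  0100101
+ 0011001
= 0111110
Result 0111110: MSB = 0 → value 62.
Both addends are non-negative and so is the stored result: no signed overflow.

62; no overflow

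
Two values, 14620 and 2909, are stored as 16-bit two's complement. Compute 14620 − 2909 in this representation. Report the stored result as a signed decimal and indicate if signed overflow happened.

14620 → 0011100100011100
2909 → 0000101101011101
Subtract via negate-and-add: invert 0000101101011101 + 1 = 1111010010100011 (i.e. -2909).
  0011100100011100
+ 1111010010100011
= 0010110110111111  (discard carry-out 1)
Result 0010110110111111: MSB = 0 → value 11711.
Addends (after negating the subtrahend) have opposite signs, so signed overflow cannot occur.

11711; no overflow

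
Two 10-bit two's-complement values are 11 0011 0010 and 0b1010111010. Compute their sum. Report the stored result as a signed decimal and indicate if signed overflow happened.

492; overflow

11 0011 0010 → 1100110010 = -206 (signed)
0b1010111010 → 1010111010 = -326 (signed)
  1100110010
+ 1010111010
= 0111101100  (discard carry-out 1)
Result 0111101100: MSB = 0 → value 492.
Both addends are negative but the stored result is non-negative: signed overflow. The true value -206 + (-326) = -532 lies outside [-512, 511].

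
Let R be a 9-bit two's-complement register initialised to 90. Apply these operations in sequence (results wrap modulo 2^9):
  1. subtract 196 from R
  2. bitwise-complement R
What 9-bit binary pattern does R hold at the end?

001101001

Start: R = 90 = 001011010.
R = 90 − 196 = -106 = 110010110
R = NOT 110010110 = 001101001 = 105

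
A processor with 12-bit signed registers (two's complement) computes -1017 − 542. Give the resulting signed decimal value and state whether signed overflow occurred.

-1559; no overflow

-1017 → 110000000111
542 → 001000011110
Subtract via negate-and-add: invert 001000011110 + 1 = 110111100010 (i.e. -542).
  110000000111
+ 110111100010
= 100111101001  (discard carry-out 1)
Result 100111101001: MSB = 1 → 2537 − 4096 = -1559.
Both addends (after negating the subtrahend) are negative and so is the stored result: no signed overflow.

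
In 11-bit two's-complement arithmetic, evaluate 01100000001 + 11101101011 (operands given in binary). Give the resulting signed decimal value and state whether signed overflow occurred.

620; no overflow

01100000001 = 769 (signed)
11101101011 = -149 (signed)
  01100000001
+ 11101101011
= 01001101100  (discard carry-out 1)
Result 01001101100: MSB = 0 → value 620.
Addends have opposite signs, so signed overflow cannot occur.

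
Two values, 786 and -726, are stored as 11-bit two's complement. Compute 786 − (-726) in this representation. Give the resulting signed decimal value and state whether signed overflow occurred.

-536; overflow

786 → 01100010010
-726 → 10100101010
Subtract via negate-and-add: invert 10100101010 + 1 = 01011010110 (i.e. 726).
  01100010010
+ 01011010110
= 10111101000
Result 10111101000: MSB = 1 → 1512 − 2048 = -536.
Both addends (after negating the subtrahend) are non-negative but the stored result is negative: signed overflow. The true value 786 − (-726) = 1512 lies outside [-1024, 1023].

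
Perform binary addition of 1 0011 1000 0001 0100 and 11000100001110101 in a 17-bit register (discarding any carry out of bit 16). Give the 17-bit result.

  10011100000010100
+ 11000100001110101
= 01100000010001001  (discard carry-out 1)

01100000010001001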